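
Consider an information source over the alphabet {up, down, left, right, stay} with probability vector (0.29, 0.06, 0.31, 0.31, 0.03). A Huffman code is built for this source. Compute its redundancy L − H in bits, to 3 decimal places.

Entropy H = −Σ p log₂ p ≈ 1.9608 bits.
Huffman merges: 3/100+3/50→9/100; 9/100+29/100→19/50; 31/100+31/100→31/50; 19/50+31/50→1. L = 209/100 ≈ 2.0900.
L − H = 2.0900 − 1.9608 = 0.129 bits.

0.129 bits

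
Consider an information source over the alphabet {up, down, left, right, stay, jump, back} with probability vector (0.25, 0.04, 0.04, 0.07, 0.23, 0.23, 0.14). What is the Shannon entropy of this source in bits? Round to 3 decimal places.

H = −Σ pᵢ log₂ pᵢ.
−0.25·log₂(0.25) = 0.5000
−0.04·log₂(0.04) = 0.1858
−0.04·log₂(0.04) = 0.1858
−0.07·log₂(0.07) = 0.2686
−0.23·log₂(0.23) = 0.4877
−0.23·log₂(0.23) = 0.4877
−0.14·log₂(0.14) = 0.3971
Sum ≈ 2.5125 → 2.513 bits.

2.513 bits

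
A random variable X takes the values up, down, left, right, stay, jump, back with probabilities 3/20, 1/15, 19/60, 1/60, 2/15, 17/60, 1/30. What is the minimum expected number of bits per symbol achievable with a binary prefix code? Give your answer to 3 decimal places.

2.417 bits/symbol

Repeatedly combine the two least-probable nodes; the expected code length is the sum of the merged weights.
merge 1/60 + 1/30 → 1/20
merge 1/20 + 1/15 → 7/60
merge 7/60 + 2/15 → 1/4
merge 3/20 + 1/4 → 2/5
merge 17/60 + 19/60 → 3/5
merge 2/5 + 3/5 → 1
L = 1/20 + 7/60 + 1/4 + 2/5 + 3/5 + 1 = 29/12 ≈ 2.417 bits/symbol.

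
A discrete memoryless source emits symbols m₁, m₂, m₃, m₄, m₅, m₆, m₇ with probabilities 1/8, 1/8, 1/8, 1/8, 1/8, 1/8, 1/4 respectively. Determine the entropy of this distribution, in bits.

Each probability is a power of 1/2, so log₂(1/p) is an integer.
H = Σ p·log₂(1/p) = 1/8·3 + 1/8·3 + 1/8·3 + 1/8·3 + 1/8·3 + 1/8·3 + 1/4·2 = 2.75 bits.

2.75 bits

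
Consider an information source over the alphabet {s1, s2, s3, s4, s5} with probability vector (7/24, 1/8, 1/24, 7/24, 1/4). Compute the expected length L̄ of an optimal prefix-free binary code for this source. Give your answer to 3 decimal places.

Repeatedly combine the two least-probable nodes; the expected code length is the sum of the merged weights.
merge 1/24 + 1/8 → 1/6
merge 1/6 + 1/4 → 5/12
merge 7/24 + 7/24 → 7/12
merge 5/12 + 7/12 → 1
L = 1/6 + 5/12 + 7/12 + 1 = 13/6 ≈ 2.167 bits/symbol.

2.167 bits/symbol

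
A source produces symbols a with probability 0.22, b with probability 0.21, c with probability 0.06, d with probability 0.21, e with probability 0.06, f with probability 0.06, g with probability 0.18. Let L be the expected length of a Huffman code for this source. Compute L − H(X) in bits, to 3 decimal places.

0.058 bits

Entropy H = −Σ p log₂ p ≈ 2.6021 bits.
Huffman merges: 3/50+3/50→3/25; 3/50+3/25→9/50; 9/50+9/50→9/25; 21/100+21/100→21/50; 11/50+9/25→29/50; 21/50+29/50→1. L = 133/50 ≈ 2.6600.
L − H = 2.6600 − 2.6021 = 0.058 bits.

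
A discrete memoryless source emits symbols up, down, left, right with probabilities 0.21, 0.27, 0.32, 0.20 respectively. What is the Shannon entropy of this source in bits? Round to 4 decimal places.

H = −Σ pᵢ log₂ pᵢ.
−0.21·log₂(0.21) = 0.4728
−0.27·log₂(0.27) = 0.5100
−0.32·log₂(0.32) = 0.5260
−0.20·log₂(0.20) = 0.4644
Sum ≈ 1.9733 → 1.9733 bits.

1.9733 bits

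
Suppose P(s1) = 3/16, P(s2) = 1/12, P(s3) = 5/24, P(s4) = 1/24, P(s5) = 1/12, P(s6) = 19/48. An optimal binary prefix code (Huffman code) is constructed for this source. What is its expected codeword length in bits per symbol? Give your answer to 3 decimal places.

2.333 bits/symbol

Repeatedly combine the two least-probable nodes; the expected code length is the sum of the merged weights.
merge 1/24 + 1/12 → 1/8
merge 1/12 + 1/8 → 5/24
merge 3/16 + 5/24 → 19/48
merge 5/24 + 19/48 → 29/48
merge 19/48 + 29/48 → 1
L = 1/8 + 5/24 + 19/48 + 29/48 + 1 = 7/3 ≈ 2.333 bits/symbol.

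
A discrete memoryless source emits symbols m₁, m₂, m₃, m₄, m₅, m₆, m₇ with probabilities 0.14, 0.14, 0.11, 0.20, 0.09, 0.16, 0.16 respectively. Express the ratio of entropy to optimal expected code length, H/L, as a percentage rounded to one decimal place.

Entropy H = −Σ p log₂ p ≈ 2.7676 bits.
Huffman merges: 9/100+11/100→1/5; 7/50+7/50→7/25; 4/25+4/25→8/25; 1/5+1/5→2/5; 7/25+8/25→3/5; 2/5+3/5→1. L = 14/5 ≈ 2.8000.
Efficiency = H/L = 2.7676/2.8000 = 98.8%.

98.8%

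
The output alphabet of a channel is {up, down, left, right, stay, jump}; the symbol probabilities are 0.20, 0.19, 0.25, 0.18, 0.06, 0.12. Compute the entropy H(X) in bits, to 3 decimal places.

H = −Σ pᵢ log₂ pᵢ.
−0.20·log₂(0.20) = 0.4644
−0.19·log₂(0.19) = 0.4552
−0.25·log₂(0.25) = 0.5000
−0.18·log₂(0.18) = 0.4453
−0.06·log₂(0.06) = 0.2435
−0.12·log₂(0.12) = 0.3671
Sum ≈ 2.4755 → 2.476 bits.

2.476 bits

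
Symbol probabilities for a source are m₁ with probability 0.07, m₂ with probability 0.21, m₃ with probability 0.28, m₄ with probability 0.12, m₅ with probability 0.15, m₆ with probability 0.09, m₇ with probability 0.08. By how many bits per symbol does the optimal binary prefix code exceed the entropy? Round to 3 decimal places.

0.023 bits

Entropy H = −Σ p log₂ p ≈ 2.6374 bits.
Huffman merges: 7/100+2/25→3/20; 9/100+3/25→21/100; 3/20+3/20→3/10; 21/100+21/100→21/50; 7/25+3/10→29/50; 21/50+29/50→1. L = 133/50 ≈ 2.6600.
L − H = 2.6600 − 2.6374 = 0.023 bits.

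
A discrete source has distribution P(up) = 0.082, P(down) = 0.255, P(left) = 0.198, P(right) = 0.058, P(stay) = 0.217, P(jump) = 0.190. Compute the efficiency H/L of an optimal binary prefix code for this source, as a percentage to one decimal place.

98.5%

Entropy H = −Σ p log₂ p ≈ 2.4330 bits.
Huffman merges: 29/500+41/500→7/50; 7/50+19/100→33/100; 99/500+217/1000→83/200; 51/200+33/100→117/200; 83/200+117/200→1. L = 247/100 ≈ 2.4700.
Efficiency = H/L = 2.4330/2.4700 = 98.5%.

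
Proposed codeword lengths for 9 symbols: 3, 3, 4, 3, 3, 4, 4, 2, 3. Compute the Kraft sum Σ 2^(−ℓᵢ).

With common denominator 2^4 = 16: Σ 2^(−ℓᵢ) = 2/16 + 2/16 + 1/16 + 2/16 + 2/16 + 1/16 + 1/16 + 4/16 + 2/16 = 17/16 = 1.0625.

1.0625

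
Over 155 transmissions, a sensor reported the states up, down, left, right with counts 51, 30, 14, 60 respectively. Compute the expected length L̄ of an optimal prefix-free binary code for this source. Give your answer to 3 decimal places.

1.897 bits/symbol

Probabilities are the counts divided by 155.
Repeatedly combine the two least-probable nodes; the expected code length is the sum of the merged weights.
merge 14/155 + 6/31 → 44/155
merge 44/155 + 51/155 → 19/31
merge 12/31 + 19/31 → 1
L = 44/155 + 19/31 + 1 = 294/155 ≈ 1.897 bits/symbol.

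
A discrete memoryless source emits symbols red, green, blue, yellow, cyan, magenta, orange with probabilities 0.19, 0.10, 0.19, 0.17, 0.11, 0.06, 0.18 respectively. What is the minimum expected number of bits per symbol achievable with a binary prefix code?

2.78 bits/symbol

Repeatedly combine the two least-probable nodes; the expected code length is the sum of the merged weights.
merge 3/50 + 1/10 → 4/25
merge 11/100 + 4/25 → 27/100
merge 17/100 + 9/50 → 7/20
merge 19/100 + 19/100 → 19/50
merge 27/100 + 7/20 → 31/50
merge 19/50 + 31/50 → 1
L = 4/25 + 27/100 + 7/20 + 19/50 + 31/50 + 1 = 139/50 = 2.78 bits/symbol.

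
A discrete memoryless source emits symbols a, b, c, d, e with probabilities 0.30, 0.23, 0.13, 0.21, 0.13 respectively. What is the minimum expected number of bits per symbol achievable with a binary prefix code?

Repeatedly combine the two least-probable nodes; the expected code length is the sum of the merged weights.
merge 13/100 + 13/100 → 13/50
merge 21/100 + 23/100 → 11/25
merge 13/50 + 3/10 → 14/25
merge 11/25 + 14/25 → 1
L = 13/50 + 11/25 + 14/25 + 1 = 113/50 = 2.26 bits/symbol.

2.26 bits/symbol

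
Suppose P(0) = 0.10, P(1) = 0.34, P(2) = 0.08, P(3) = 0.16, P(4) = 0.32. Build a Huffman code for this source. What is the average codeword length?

Repeatedly combine the two least-probable nodes; the expected code length is the sum of the merged weights.
merge 2/25 + 1/10 → 9/50
merge 4/25 + 9/50 → 17/50
merge 8/25 + 17/50 → 33/50
merge 17/50 + 33/50 → 1
L = 9/50 + 17/50 + 33/50 + 1 = 109/50 = 2.18 bits/symbol.

2.18 bits/symbol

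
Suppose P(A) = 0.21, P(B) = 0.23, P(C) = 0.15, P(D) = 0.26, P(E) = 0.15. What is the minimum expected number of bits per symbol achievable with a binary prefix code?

Repeatedly combine the two least-probable nodes; the expected code length is the sum of the merged weights.
merge 3/20 + 3/20 → 3/10
merge 21/100 + 23/100 → 11/25
merge 13/50 + 3/10 → 14/25
merge 11/25 + 14/25 → 1
L = 3/10 + 11/25 + 14/25 + 1 = 23/10 = 2.3 bits/symbol.

2.3 bits/symbol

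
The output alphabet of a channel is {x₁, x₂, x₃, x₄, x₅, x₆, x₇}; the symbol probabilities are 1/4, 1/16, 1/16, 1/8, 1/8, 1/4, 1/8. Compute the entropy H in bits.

Each probability is a power of 1/2, so log₂(1/p) is an integer.
H = Σ p·log₂(1/p) = 1/4·2 + 1/16·4 + 1/16·4 + 1/8·3 + 1/8·3 + 1/4·2 + 1/8·3 = 2.625 bits.

2.625 bits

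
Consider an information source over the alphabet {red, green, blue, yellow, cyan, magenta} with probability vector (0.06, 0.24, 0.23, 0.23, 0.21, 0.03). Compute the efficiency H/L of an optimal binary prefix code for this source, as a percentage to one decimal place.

97.8%

Entropy H = −Σ p log₂ p ≈ 2.3376 bits.
Huffman merges: 3/100+3/50→9/100; 9/100+21/100→3/10; 23/100+23/100→23/50; 6/25+3/10→27/50; 23/50+27/50→1. L = 239/100 ≈ 2.3900.
Efficiency = H/L = 2.3376/2.3900 = 97.8%.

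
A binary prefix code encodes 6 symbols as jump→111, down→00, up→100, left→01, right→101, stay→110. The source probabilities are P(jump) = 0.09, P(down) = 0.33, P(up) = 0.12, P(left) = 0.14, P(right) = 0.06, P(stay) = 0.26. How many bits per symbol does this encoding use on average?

2.53 bits/symbol

L̄ = Σ pᵢ·ℓᵢ = 0.09·3 + 0.33·2 + 0.12·3 + 0.14·2 + 0.06·3 + 0.26·3 = 2.53 bits/symbol.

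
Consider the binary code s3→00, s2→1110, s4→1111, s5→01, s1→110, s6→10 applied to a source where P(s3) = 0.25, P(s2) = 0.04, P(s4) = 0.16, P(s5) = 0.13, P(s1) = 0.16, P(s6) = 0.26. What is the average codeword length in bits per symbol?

L̄ = Σ pᵢ·ℓᵢ = 0.25·2 + 0.04·4 + 0.16·4 + 0.13·2 + 0.16·3 + 0.26·2 = 2.56 bits/symbol.

2.56 bits/symbol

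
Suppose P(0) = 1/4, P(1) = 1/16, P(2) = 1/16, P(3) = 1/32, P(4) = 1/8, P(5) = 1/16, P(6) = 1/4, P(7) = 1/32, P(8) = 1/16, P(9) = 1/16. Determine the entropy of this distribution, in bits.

Each probability is a power of 1/2, so log₂(1/p) is an integer.
H = Σ p·log₂(1/p) = 1/4·2 + 1/16·4 + 1/16·4 + 1/32·5 + 1/8·3 + 1/16·4 + 1/4·2 + 1/32·5 + 1/16·4 + 1/16·4 = 2.9375 bits.

2.9375 bits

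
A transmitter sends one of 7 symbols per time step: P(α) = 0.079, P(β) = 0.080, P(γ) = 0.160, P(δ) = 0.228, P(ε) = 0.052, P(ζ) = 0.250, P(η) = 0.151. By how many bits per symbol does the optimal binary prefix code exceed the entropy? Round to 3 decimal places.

0.029 bits

Entropy H = −Σ p log₂ p ≈ 2.6238 bits.
Huffman merges: 13/250+79/1000→131/1000; 2/25+131/1000→211/1000; 151/1000+4/25→311/1000; 211/1000+57/250→439/1000; 1/4+311/1000→561/1000; 439/1000+561/1000→1. L = 2653/1000 ≈ 2.6530.
L − H = 2.6530 − 2.6238 = 0.029 bits.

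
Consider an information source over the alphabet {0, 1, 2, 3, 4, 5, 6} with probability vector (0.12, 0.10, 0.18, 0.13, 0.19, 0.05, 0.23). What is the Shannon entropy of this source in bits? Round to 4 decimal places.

2.6862 bits

H = −Σ pᵢ log₂ pᵢ.
−0.12·log₂(0.12) = 0.3671
−0.10·log₂(0.10) = 0.3322
−0.18·log₂(0.18) = 0.4453
−0.13·log₂(0.13) = 0.3826
−0.19·log₂(0.19) = 0.4552
−0.05·log₂(0.05) = 0.2161
−0.23·log₂(0.23) = 0.4877
Sum ≈ 2.6862 → 2.6862 bits.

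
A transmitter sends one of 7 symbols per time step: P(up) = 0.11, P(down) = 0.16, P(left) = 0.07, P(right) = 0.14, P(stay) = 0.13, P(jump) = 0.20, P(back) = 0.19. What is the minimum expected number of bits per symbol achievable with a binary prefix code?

Repeatedly combine the two least-probable nodes; the expected code length is the sum of the merged weights.
merge 7/100 + 11/100 → 9/50
merge 13/100 + 7/50 → 27/100
merge 4/25 + 9/50 → 17/50
merge 19/100 + 1/5 → 39/100
merge 27/100 + 17/50 → 61/100
merge 39/100 + 61/100 → 1
L = 9/50 + 27/100 + 17/50 + 39/100 + 61/100 + 1 = 279/100 = 2.79 bits/symbol.

2.79 bits/symbol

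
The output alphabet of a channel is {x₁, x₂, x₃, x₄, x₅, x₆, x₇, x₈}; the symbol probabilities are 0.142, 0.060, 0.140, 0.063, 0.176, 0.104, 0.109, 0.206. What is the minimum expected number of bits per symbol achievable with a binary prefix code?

Repeatedly combine the two least-probable nodes; the expected code length is the sum of the merged weights.
merge 3/50 + 63/1000 → 123/1000
merge 13/125 + 109/1000 → 213/1000
merge 123/1000 + 7/50 → 263/1000
merge 71/500 + 22/125 → 159/500
merge 103/500 + 213/1000 → 419/1000
merge 263/1000 + 159/500 → 581/1000
merge 419/1000 + 581/1000 → 1
L = 123/1000 + 213/1000 + 263/1000 + 159/500 + 419/1000 + 581/1000 + 1 = 2917/1000 = 2.917 bits/symbol.

2.917 bits/symbol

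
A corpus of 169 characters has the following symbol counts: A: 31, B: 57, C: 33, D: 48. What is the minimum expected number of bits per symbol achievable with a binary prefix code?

2 bits/symbol

Probabilities are the counts divided by 169.
Repeatedly combine the two least-probable nodes; the expected code length is the sum of the merged weights.
merge 31/169 + 33/169 → 64/169
merge 48/169 + 57/169 → 105/169
merge 64/169 + 105/169 → 1
L = 64/169 + 105/169 + 1 = 2 bits/symbol.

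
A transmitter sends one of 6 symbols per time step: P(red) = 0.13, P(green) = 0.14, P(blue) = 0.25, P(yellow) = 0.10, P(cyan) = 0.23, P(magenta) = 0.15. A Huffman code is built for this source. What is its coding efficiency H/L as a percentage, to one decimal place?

99.6%

Entropy H = −Σ p log₂ p ≈ 2.5102 bits.
Huffman merges: 1/10+13/100→23/100; 7/50+3/20→29/100; 23/100+23/100→23/50; 1/4+29/100→27/50; 23/50+27/50→1. L = 63/25 ≈ 2.5200.
Efficiency = H/L = 2.5102/2.5200 = 99.6%.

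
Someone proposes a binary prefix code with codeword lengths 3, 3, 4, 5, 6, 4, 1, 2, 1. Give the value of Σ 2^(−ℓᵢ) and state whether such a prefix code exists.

With common denominator 2^6 = 64: Σ 2^(−ℓᵢ) = 8/64 + 8/64 + 4/64 + 2/64 + 1/64 + 4/64 + 32/64 + 16/64 + 32/64 = 107/64 = 1.671875.
Kraft's inequality requires Σ ≤ 1; here Σ = 1.671875 > 1, so no such prefix code exists.

1.671875; no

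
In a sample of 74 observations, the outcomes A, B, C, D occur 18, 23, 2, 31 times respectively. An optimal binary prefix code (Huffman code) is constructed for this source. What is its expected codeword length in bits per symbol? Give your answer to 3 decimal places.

Probabilities are the counts divided by 74.
Repeatedly combine the two least-probable nodes; the expected code length is the sum of the merged weights.
merge 1/37 + 9/37 → 10/37
merge 10/37 + 23/74 → 43/74
merge 31/74 + 43/74 → 1
L = 10/37 + 43/74 + 1 = 137/74 ≈ 1.851 bits/symbol.

1.851 bits/symbol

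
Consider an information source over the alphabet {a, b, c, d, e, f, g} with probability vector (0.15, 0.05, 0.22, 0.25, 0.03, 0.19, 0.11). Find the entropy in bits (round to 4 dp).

H = −Σ pᵢ log₂ pᵢ.
−0.15·log₂(0.15) = 0.4105
−0.05·log₂(0.05) = 0.2161
−0.22·log₂(0.22) = 0.4806
−0.25·log₂(0.25) = 0.5000
−0.03·log₂(0.03) = 0.1518
−0.19·log₂(0.19) = 0.4552
−0.11·log₂(0.11) = 0.3503
Sum ≈ 2.5645 → 2.5645 bits.

2.5645 bits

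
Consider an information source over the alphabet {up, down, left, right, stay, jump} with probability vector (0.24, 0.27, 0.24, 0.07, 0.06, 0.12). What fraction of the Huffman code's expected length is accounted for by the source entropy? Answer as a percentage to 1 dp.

Entropy H = −Σ p log₂ p ≈ 2.3774 bits.
Huffman merges: 3/50+7/100→13/100; 3/25+13/100→1/4; 6/25+6/25→12/25; 1/4+27/100→13/25; 12/25+13/25→1. L = 119/50 ≈ 2.3800.
Efficiency = H/L = 2.3774/2.3800 = 99.9%.

99.9%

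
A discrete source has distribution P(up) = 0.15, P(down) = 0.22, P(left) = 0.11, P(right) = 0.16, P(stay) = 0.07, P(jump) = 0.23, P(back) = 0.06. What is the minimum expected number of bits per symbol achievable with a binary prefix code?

2.68 bits/symbol

Repeatedly combine the two least-probable nodes; the expected code length is the sum of the merged weights.
merge 3/50 + 7/100 → 13/100
merge 11/100 + 13/100 → 6/25
merge 3/20 + 4/25 → 31/100
merge 11/50 + 23/100 → 9/20
merge 6/25 + 31/100 → 11/20
merge 9/20 + 11/20 → 1
L = 13/100 + 6/25 + 31/100 + 9/20 + 11/20 + 1 = 67/25 = 2.68 bits/symbol.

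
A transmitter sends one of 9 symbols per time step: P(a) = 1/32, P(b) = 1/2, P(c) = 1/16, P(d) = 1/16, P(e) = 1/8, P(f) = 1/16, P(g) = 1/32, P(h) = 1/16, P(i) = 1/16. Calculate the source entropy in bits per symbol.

2.4375 bits

Each probability is a power of 1/2, so log₂(1/p) is an integer.
H = Σ p·log₂(1/p) = 1/32·5 + 1/2·1 + 1/16·4 + 1/16·4 + 1/8·3 + 1/16·4 + 1/32·5 + 1/16·4 + 1/16·4 = 2.4375 bits.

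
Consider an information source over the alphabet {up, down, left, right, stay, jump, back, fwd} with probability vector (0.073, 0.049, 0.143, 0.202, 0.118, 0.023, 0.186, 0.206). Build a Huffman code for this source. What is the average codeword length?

Repeatedly combine the two least-probable nodes; the expected code length is the sum of the merged weights.
merge 23/1000 + 49/1000 → 9/125
merge 9/125 + 73/1000 → 29/200
merge 59/500 + 143/1000 → 261/1000
merge 29/200 + 93/500 → 331/1000
merge 101/500 + 103/500 → 51/125
merge 261/1000 + 331/1000 → 74/125
merge 51/125 + 74/125 → 1
L = 9/125 + 29/200 + 261/1000 + 331/1000 + 51/125 + 74/125 + 1 = 2809/1000 = 2.809 bits/symbol.

2.809 bits/symbol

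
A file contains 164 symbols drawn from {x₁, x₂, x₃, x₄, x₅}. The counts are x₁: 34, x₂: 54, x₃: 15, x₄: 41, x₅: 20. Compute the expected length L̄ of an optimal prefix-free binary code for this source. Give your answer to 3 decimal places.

Probabilities are the counts divided by 164.
Repeatedly combine the two least-probable nodes; the expected code length is the sum of the merged weights.
merge 15/164 + 5/41 → 35/164
merge 17/82 + 35/164 → 69/164
merge 1/4 + 27/82 → 95/164
merge 69/164 + 95/164 → 1
L = 35/164 + 69/164 + 95/164 + 1 = 363/164 ≈ 2.213 bits/symbol.

2.213 bits/symbol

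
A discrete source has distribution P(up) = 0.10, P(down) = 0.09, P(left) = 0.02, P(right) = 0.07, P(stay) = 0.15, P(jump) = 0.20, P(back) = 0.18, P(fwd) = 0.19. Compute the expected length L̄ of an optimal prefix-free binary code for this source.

Repeatedly combine the two least-probable nodes; the expected code length is the sum of the merged weights.
merge 1/50 + 7/100 → 9/100
merge 9/100 + 9/100 → 9/50
merge 1/10 + 3/20 → 1/4
merge 9/50 + 9/50 → 9/25
merge 19/100 + 1/5 → 39/100
merge 1/4 + 9/25 → 61/100
merge 39/100 + 61/100 → 1
L = 9/100 + 9/50 + 1/4 + 9/25 + 39/100 + 61/100 + 1 = 72/25 = 2.88 bits/symbol.

2.88 bits/symbol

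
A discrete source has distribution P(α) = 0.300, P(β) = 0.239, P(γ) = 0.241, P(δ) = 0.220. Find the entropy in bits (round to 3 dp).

1.990 bits

H = −Σ pᵢ log₂ pᵢ.
−0.300·log₂(0.300) = 0.5211
−0.239·log₂(0.239) = 0.4935
−0.241·log₂(0.241) = 0.4947
−0.220·log₂(0.220) = 0.4806
Sum ≈ 1.9899 → 1.990 bits.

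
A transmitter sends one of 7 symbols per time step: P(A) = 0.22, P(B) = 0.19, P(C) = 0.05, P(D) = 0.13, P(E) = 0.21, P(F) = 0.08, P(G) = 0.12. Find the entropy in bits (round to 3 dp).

H = −Σ pᵢ log₂ pᵢ.
−0.22·log₂(0.22) = 0.4806
−0.19·log₂(0.19) = 0.4552
−0.05·log₂(0.05) = 0.2161
−0.13·log₂(0.13) = 0.3826
−0.21·log₂(0.21) = 0.4728
−0.08·log₂(0.08) = 0.2915
−0.12·log₂(0.12) = 0.3671
Sum ≈ 2.6659 → 2.666 bits.

2.666 bits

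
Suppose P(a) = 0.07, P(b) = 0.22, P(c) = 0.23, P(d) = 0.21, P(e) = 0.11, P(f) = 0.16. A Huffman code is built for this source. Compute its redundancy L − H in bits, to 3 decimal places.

0.037 bits

Entropy H = −Σ p log₂ p ≈ 2.4829 bits.
Huffman merges: 7/100+11/100→9/50; 4/25+9/50→17/50; 21/100+11/50→43/100; 23/100+17/50→57/100; 43/100+57/100→1. L = 63/25 ≈ 2.5200.
L − H = 2.5200 − 2.4829 = 0.037 bits.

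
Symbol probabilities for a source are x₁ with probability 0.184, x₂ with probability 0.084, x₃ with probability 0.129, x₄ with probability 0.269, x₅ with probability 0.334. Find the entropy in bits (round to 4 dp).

H = −Σ pᵢ log₂ pᵢ.
−0.184·log₂(0.184) = 0.4494
−0.084·log₂(0.084) = 0.3002
−0.129·log₂(0.129) = 0.3811
−0.269·log₂(0.269) = 0.5096
−0.334·log₂(0.334) = 0.5284
Sum ≈ 2.1687 → 2.1687 bits.

2.1687 bits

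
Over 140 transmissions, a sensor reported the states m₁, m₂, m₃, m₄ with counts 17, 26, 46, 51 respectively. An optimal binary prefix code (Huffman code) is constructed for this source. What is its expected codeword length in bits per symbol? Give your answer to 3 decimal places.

Probabilities are the counts divided by 140.
Repeatedly combine the two least-probable nodes; the expected code length is the sum of the merged weights.
merge 17/140 + 13/70 → 43/140
merge 43/140 + 23/70 → 89/140
merge 51/140 + 89/140 → 1
L = 43/140 + 89/140 + 1 = 68/35 ≈ 1.943 bits/symbol.

1.943 bits/symbol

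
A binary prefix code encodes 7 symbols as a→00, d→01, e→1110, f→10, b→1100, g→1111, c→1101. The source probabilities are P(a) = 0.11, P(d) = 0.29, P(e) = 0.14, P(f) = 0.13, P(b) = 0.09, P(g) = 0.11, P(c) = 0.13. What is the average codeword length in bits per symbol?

L̄ = Σ pᵢ·ℓᵢ = 0.11·2 + 0.29·2 + 0.14·4 + 0.13·2 + 0.09·4 + 0.11·4 + 0.13·4 = 2.94 bits/symbol.

2.94 bits/symbol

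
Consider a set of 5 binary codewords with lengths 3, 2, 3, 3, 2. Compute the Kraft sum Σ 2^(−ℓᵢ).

With common denominator 2^3 = 8: Σ 2^(−ℓᵢ) = 1/8 + 2/8 + 1/8 + 1/8 + 2/8 = 7/8 = 0.875.

0.875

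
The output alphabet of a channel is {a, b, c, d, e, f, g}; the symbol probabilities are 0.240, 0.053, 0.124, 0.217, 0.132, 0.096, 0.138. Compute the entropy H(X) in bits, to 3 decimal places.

2.675 bits

H = −Σ pᵢ log₂ pᵢ.
−0.240·log₂(0.240) = 0.4941
−0.053·log₂(0.053) = 0.2246
−0.124·log₂(0.124) = 0.3734
−0.217·log₂(0.217) = 0.4783
−0.132·log₂(0.132) = 0.3856
−0.096·log₂(0.096) = 0.3246
−0.138·log₂(0.138) = 0.3943
Sum ≈ 2.6750 → 2.675 bits.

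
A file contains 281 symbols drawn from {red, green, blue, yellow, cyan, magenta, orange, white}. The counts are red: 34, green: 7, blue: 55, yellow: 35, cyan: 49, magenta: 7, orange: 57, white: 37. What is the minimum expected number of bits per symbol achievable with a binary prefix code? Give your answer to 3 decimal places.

Probabilities are the counts divided by 281.
Repeatedly combine the two least-probable nodes; the expected code length is the sum of the merged weights.
merge 7/281 + 7/281 → 14/281
merge 14/281 + 34/281 → 48/281
merge 35/281 + 37/281 → 72/281
merge 48/281 + 49/281 → 97/281
merge 55/281 + 57/281 → 112/281
merge 72/281 + 97/281 → 169/281
merge 112/281 + 169/281 → 1
L = 14/281 + 48/281 + 72/281 + 97/281 + 112/281 + 169/281 + 1 = 793/281 ≈ 2.822 bits/symbol.

2.822 bits/symbol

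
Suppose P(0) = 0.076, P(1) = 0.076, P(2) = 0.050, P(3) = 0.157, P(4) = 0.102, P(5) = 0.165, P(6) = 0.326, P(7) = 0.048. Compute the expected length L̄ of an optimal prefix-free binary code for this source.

2.759 bits/symbol

Repeatedly combine the two least-probable nodes; the expected code length is the sum of the merged weights.
merge 6/125 + 1/20 → 49/500
merge 19/250 + 19/250 → 19/125
merge 49/500 + 51/500 → 1/5
merge 19/125 + 157/1000 → 309/1000
merge 33/200 + 1/5 → 73/200
merge 309/1000 + 163/500 → 127/200
merge 73/200 + 127/200 → 1
L = 49/500 + 19/125 + 1/5 + 309/1000 + 73/200 + 127/200 + 1 = 2759/1000 = 2.759 bits/symbol.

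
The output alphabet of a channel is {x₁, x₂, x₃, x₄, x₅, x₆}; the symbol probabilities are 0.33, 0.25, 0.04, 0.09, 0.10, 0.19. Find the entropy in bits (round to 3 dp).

H = −Σ pᵢ log₂ pᵢ.
−0.33·log₂(0.33) = 0.5278
−0.25·log₂(0.25) = 0.5000
−0.04·log₂(0.04) = 0.1858
−0.09·log₂(0.09) = 0.3127
−0.10·log₂(0.10) = 0.3322
−0.19·log₂(0.19) = 0.4552
Sum ≈ 2.3136 → 2.314 bits.

2.314 bits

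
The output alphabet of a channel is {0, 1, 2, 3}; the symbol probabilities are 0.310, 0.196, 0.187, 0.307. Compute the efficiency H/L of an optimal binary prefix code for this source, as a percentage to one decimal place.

Entropy H = −Σ p log₂ p ≈ 1.9600 bits.
Huffman merges: 187/1000+49/250→383/1000; 307/1000+31/100→617/1000; 383/1000+617/1000→1. L = 2 ≈ 2.0000.
Efficiency = H/L = 1.9600/2.0000 = 98.0%.

98.0%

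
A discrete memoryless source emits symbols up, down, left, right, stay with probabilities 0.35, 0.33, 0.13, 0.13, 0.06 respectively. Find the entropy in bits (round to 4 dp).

H = −Σ pᵢ log₂ pᵢ.
−0.35·log₂(0.35) = 0.5301
−0.33·log₂(0.33) = 0.5278
−0.13·log₂(0.13) = 0.3826
−0.13·log₂(0.13) = 0.3826
−0.06·log₂(0.06) = 0.2435
Sum ≈ 2.0667 → 2.0667 bits.

2.0667 bits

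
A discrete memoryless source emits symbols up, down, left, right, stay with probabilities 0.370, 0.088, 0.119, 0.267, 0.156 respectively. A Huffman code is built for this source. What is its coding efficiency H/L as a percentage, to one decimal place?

96.9%

Entropy H = −Σ p log₂ p ≈ 2.1315 bits.
Huffman merges: 11/125+119/1000→207/1000; 39/250+207/1000→363/1000; 267/1000+363/1000→63/100; 37/100+63/100→1. L = 11/5 ≈ 2.2000.
Efficiency = H/L = 2.1315/2.2000 = 96.9%.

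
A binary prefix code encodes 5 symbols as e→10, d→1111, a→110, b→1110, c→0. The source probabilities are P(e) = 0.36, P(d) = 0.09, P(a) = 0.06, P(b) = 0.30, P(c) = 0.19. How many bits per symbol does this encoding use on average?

L̄ = Σ pᵢ·ℓᵢ = 0.36·2 + 0.09·4 + 0.06·3 + 0.30·4 + 0.19·1 = 2.65 bits/symbol.

2.65 bits/symbol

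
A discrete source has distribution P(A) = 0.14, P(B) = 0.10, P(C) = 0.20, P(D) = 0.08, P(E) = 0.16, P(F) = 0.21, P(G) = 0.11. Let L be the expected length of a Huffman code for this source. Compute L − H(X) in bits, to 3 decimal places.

0.039 bits

Entropy H = −Σ p log₂ p ≈ 2.7313 bits.
Huffman merges: 2/25+1/10→9/50; 11/100+7/50→1/4; 4/25+9/50→17/50; 1/5+21/100→41/100; 1/4+17/50→59/100; 41/100+59/100→1. L = 277/100 ≈ 2.7700.
L − H = 2.7700 − 2.7313 = 0.039 bits.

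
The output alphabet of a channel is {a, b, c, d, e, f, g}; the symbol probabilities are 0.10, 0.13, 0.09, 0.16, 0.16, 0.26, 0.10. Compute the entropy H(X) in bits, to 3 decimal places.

2.711 bits

H = −Σ pᵢ log₂ pᵢ.
−0.10·log₂(0.10) = 0.3322
−0.13·log₂(0.13) = 0.3826
−0.09·log₂(0.09) = 0.3127
−0.16·log₂(0.16) = 0.4230
−0.16·log₂(0.16) = 0.4230
−0.26·log₂(0.26) = 0.5053
−0.10·log₂(0.10) = 0.3322
Sum ≈ 2.7110 → 2.711 bits.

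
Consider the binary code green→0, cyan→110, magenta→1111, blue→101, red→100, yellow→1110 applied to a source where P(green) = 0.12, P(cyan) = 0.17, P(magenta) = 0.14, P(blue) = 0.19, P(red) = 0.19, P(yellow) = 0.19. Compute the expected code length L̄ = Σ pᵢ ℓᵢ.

L̄ = Σ pᵢ·ℓᵢ = 0.12·1 + 0.17·3 + 0.14·4 + 0.19·3 + 0.19·3 + 0.19·4 = 3.09 bits/symbol.

3.09 bits/symbol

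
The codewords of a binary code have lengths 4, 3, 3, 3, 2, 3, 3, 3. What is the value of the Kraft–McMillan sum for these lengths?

With common denominator 2^4 = 16: Σ 2^(−ℓᵢ) = 1/16 + 2/16 + 2/16 + 2/16 + 4/16 + 2/16 + 2/16 + 2/16 = 17/16 = 1.0625.

1.0625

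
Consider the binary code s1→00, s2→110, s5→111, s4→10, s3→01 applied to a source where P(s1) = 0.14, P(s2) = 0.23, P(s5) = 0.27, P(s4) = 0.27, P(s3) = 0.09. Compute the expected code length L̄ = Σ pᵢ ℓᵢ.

2.5 bits/symbol

L̄ = Σ pᵢ·ℓᵢ = 0.14·2 + 0.23·3 + 0.27·3 + 0.27·2 + 0.09·2 = 2.5 bits/symbol.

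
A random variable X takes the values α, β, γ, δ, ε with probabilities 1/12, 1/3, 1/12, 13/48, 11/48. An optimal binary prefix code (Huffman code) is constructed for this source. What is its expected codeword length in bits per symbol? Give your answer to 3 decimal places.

2.167 bits/symbol

Repeatedly combine the two least-probable nodes; the expected code length is the sum of the merged weights.
merge 1/12 + 1/12 → 1/6
merge 1/6 + 11/48 → 19/48
merge 13/48 + 1/3 → 29/48
merge 19/48 + 29/48 → 1
L = 1/6 + 19/48 + 29/48 + 1 = 13/6 ≈ 2.167 bits/symbol.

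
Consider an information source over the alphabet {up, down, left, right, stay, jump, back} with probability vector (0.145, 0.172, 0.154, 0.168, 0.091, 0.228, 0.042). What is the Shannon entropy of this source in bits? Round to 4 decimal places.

H = −Σ pᵢ log₂ pᵢ.
−0.145·log₂(0.145) = 0.4040
−0.172·log₂(0.172) = 0.4368
−0.154·log₂(0.154) = 0.4156
−0.168·log₂(0.168) = 0.4323
−0.091·log₂(0.091) = 0.3147
−0.228·log₂(0.228) = 0.4863
−0.042·log₂(0.042) = 0.1921
Sum ≈ 2.6818 → 2.6818 bits.

2.6818 bits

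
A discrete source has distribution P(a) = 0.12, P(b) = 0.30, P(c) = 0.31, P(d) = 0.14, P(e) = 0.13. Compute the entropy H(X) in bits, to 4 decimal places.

H = −Σ pᵢ log₂ pᵢ.
−0.12·log₂(0.12) = 0.3671
−0.30·log₂(0.30) = 0.5211
−0.31·log₂(0.31) = 0.5238
−0.14·log₂(0.14) = 0.3971
−0.13·log₂(0.13) = 0.3826
Sum ≈ 2.1917 → 2.1917 bits.

2.1917 bits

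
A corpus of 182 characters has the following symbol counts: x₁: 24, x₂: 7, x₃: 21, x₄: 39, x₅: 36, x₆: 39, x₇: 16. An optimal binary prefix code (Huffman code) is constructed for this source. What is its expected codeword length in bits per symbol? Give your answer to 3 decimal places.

Probabilities are the counts divided by 182.
Repeatedly combine the two least-probable nodes; the expected code length is the sum of the merged weights.
merge 1/26 + 8/91 → 23/182
merge 3/26 + 23/182 → 22/91
merge 12/91 + 18/91 → 30/91
merge 3/14 + 3/14 → 3/7
merge 22/91 + 30/91 → 4/7
merge 3/7 + 4/7 → 1
L = 23/182 + 22/91 + 30/91 + 3/7 + 4/7 + 1 = 491/182 ≈ 2.698 bits/symbol.

2.698 bits/symbol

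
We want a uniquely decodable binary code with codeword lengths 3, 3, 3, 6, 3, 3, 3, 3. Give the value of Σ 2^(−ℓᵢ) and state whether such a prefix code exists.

With common denominator 2^6 = 64: Σ 2^(−ℓᵢ) = 8/64 + 8/64 + 8/64 + 1/64 + 8/64 + 8/64 + 8/64 + 8/64 = 57/64 = 0.890625.
Kraft's inequality requires Σ ≤ 1; here Σ = 0.890625 ≤ 1, so such a prefix code exists.

0.890625; yes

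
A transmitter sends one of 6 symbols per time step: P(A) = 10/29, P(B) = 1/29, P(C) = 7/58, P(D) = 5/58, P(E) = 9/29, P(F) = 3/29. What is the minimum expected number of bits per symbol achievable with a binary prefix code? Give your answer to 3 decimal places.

Repeatedly combine the two least-probable nodes; the expected code length is the sum of the merged weights.
merge 1/29 + 5/58 → 7/58
merge 3/29 + 7/58 → 13/58
merge 7/58 + 13/58 → 10/29
merge 9/29 + 10/29 → 19/29
merge 10/29 + 19/29 → 1
L = 7/58 + 13/58 + 10/29 + 19/29 + 1 = 68/29 ≈ 2.345 bits/symbol.

2.345 bits/symbol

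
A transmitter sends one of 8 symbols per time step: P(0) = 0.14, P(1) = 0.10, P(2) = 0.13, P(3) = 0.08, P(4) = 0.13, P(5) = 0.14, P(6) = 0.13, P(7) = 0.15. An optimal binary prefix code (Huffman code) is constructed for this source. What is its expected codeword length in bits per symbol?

3 bits/symbol

Repeatedly combine the two least-probable nodes; the expected code length is the sum of the merged weights.
merge 2/25 + 1/10 → 9/50
merge 13/100 + 13/100 → 13/50
merge 13/100 + 7/50 → 27/100
merge 7/50 + 3/20 → 29/100
merge 9/50 + 13/50 → 11/25
merge 27/100 + 29/100 → 14/25
merge 11/25 + 14/25 → 1
L = 9/50 + 13/50 + 27/100 + 29/100 + 11/25 + 14/25 + 1 = 3 bits/symbol.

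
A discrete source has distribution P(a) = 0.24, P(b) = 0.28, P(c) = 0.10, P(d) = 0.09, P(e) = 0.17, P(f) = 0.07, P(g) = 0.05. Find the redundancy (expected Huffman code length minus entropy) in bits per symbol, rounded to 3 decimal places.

Entropy H = −Σ p log₂ p ≈ 2.5724 bits.
Huffman merges: 1/20+7/100→3/25; 9/100+1/10→19/100; 3/25+17/100→29/100; 19/100+6/25→43/100; 7/25+29/100→57/100; 43/100+57/100→1. L = 13/5 ≈ 2.6000.
L − H = 2.6000 − 2.5724 = 0.028 bits.

0.028 bits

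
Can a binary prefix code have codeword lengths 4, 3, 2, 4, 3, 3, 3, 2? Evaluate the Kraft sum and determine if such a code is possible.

With common denominator 2^4 = 16: Σ 2^(−ℓᵢ) = 1/16 + 2/16 + 4/16 + 1/16 + 2/16 + 2/16 + 2/16 + 4/16 = 18/16 = 1.125.
Kraft's inequality requires Σ ≤ 1; here Σ = 1.125 > 1, so no such prefix code exists.

1.125; no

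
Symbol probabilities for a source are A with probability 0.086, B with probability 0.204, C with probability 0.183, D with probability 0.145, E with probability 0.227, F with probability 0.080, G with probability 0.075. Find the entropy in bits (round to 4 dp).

2.6819 bits

H = −Σ pᵢ log₂ pᵢ.
−0.086·log₂(0.086) = 0.3044
−0.204·log₂(0.204) = 0.4678
−0.183·log₂(0.183) = 0.4484
−0.145·log₂(0.145) = 0.4040
−0.227·log₂(0.227) = 0.4856
−0.080·log₂(0.080) = 0.2915
−0.075·log₂(0.075) = 0.2803
Sum ≈ 2.6819 → 2.6819 bits.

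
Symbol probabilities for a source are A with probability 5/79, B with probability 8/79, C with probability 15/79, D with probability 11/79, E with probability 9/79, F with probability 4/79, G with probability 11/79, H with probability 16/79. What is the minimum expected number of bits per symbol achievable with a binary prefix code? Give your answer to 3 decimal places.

Repeatedly combine the two least-probable nodes; the expected code length is the sum of the merged weights.
merge 4/79 + 5/79 → 9/79
merge 8/79 + 9/79 → 17/79
merge 9/79 + 11/79 → 20/79
merge 11/79 + 15/79 → 26/79
merge 16/79 + 17/79 → 33/79
merge 20/79 + 26/79 → 46/79
merge 33/79 + 46/79 → 1
L = 9/79 + 17/79 + 20/79 + 26/79 + 33/79 + 46/79 + 1 = 230/79 ≈ 2.911 bits/symbol.

2.911 bits/symbol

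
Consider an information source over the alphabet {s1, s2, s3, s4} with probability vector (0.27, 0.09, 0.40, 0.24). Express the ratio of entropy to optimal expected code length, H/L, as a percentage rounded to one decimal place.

95.6%

Entropy H = −Σ p log₂ p ≈ 1.8456 bits.
Huffman merges: 9/100+6/25→33/100; 27/100+33/100→3/5; 2/5+3/5→1. L = 193/100 ≈ 1.9300.
Efficiency = H/L = 1.8456/1.9300 = 95.6%.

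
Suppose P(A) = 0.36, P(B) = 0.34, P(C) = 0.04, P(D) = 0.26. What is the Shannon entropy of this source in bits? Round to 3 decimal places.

1.751 bits

H = −Σ pᵢ log₂ pᵢ.
−0.36·log₂(0.36) = 0.5306
−0.34·log₂(0.34) = 0.5292
−0.04·log₂(0.04) = 0.1858
−0.26·log₂(0.26) = 0.5053
Sum ≈ 1.7508 → 1.751 bits.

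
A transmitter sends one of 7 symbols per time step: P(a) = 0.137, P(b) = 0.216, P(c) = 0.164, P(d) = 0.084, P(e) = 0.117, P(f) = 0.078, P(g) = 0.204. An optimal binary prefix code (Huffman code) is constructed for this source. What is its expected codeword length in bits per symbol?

2.742 bits/symbol

Repeatedly combine the two least-probable nodes; the expected code length is the sum of the merged weights.
merge 39/500 + 21/250 → 81/500
merge 117/1000 + 137/1000 → 127/500
merge 81/500 + 41/250 → 163/500
merge 51/250 + 27/125 → 21/50
merge 127/500 + 163/500 → 29/50
merge 21/50 + 29/50 → 1
L = 81/500 + 127/500 + 163/500 + 21/50 + 29/50 + 1 = 1371/500 = 2.742 bits/symbol.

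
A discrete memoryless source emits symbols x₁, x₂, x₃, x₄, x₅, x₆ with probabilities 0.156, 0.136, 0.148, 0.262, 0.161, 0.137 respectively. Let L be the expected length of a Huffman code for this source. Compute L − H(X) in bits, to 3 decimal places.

Entropy H = −Σ p log₂ p ≈ 2.5409 bits.
Huffman merges: 17/125+137/1000→273/1000; 37/250+39/250→38/125; 161/1000+131/500→423/1000; 273/1000+38/125→577/1000; 423/1000+577/1000→1. L = 2577/1000 ≈ 2.5770.
L − H = 2.5770 − 2.5409 = 0.036 bits.

0.036 bits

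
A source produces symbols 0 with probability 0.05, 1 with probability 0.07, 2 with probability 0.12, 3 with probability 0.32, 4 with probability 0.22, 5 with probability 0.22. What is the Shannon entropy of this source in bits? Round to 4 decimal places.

H = −Σ pᵢ log₂ pᵢ.
−0.05·log₂(0.05) = 0.2161
−0.07·log₂(0.07) = 0.2686
−0.12·log₂(0.12) = 0.3671
−0.32·log₂(0.32) = 0.5260
−0.22·log₂(0.22) = 0.4806
−0.22·log₂(0.22) = 0.4806
Sum ≈ 2.3389 → 2.3389 bits.

2.3389 bits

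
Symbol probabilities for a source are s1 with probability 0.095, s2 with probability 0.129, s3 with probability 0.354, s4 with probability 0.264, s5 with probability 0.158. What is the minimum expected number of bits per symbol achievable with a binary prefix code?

2.224 bits/symbol

Repeatedly combine the two least-probable nodes; the expected code length is the sum of the merged weights.
merge 19/200 + 129/1000 → 28/125
merge 79/500 + 28/125 → 191/500
merge 33/125 + 177/500 → 309/500
merge 191/500 + 309/500 → 1
L = 28/125 + 191/500 + 309/500 + 1 = 278/125 = 2.224 bits/symbol.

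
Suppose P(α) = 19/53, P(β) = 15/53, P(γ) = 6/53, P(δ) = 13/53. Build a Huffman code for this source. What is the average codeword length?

Repeatedly combine the two least-probable nodes; the expected code length is the sum of the merged weights.
merge 6/53 + 13/53 → 19/53
merge 15/53 + 19/53 → 34/53
merge 19/53 + 34/53 → 1
L = 19/53 + 34/53 + 1 = 2 bits/symbol.

2 bits/symbol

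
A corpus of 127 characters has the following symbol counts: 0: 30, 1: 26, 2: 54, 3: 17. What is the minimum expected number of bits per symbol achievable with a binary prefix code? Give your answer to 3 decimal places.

1.913 bits/symbol

Probabilities are the counts divided by 127.
Repeatedly combine the two least-probable nodes; the expected code length is the sum of the merged weights.
merge 17/127 + 26/127 → 43/127
merge 30/127 + 43/127 → 73/127
merge 54/127 + 73/127 → 1
L = 43/127 + 73/127 + 1 = 243/127 ≈ 1.913 bits/symbol.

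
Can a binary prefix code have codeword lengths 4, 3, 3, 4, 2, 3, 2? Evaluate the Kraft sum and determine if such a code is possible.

1; yes

With common denominator 2^4 = 16: Σ 2^(−ℓᵢ) = 1/16 + 2/16 + 2/16 + 1/16 + 4/16 + 2/16 + 4/16 = 16/16 = 1.
Kraft's inequality requires Σ ≤ 1; here Σ = 1 ≤ 1, so such a prefix code exists.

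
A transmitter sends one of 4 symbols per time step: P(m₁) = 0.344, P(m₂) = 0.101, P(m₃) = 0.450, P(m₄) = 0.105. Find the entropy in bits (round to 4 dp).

1.7235 bits

H = −Σ pᵢ log₂ pᵢ.
−0.344·log₂(0.344) = 0.5296
−0.101·log₂(0.101) = 0.3341
−0.450·log₂(0.450) = 0.5184
−0.105·log₂(0.105) = 0.3414
Sum ≈ 1.7235 → 1.7235 bits.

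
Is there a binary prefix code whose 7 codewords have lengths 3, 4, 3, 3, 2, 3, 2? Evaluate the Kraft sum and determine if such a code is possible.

With common denominator 2^4 = 16: Σ 2^(−ℓᵢ) = 2/16 + 1/16 + 2/16 + 2/16 + 4/16 + 2/16 + 4/16 = 17/16 = 1.0625.
Kraft's inequality requires Σ ≤ 1; here Σ = 1.0625 > 1, so no such prefix code exists.

1.0625; no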